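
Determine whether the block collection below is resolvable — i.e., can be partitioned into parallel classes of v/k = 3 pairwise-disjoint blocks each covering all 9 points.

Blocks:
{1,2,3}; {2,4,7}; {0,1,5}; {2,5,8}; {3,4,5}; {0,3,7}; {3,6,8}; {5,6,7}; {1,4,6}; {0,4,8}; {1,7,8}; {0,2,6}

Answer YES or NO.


v = 9, block size k = 3, number of blocks = 12.
For resolvability, blocks must partition into parallel classes of size v/k = 3.
Total blocks must therefore be a multiple of 3: 12 = 3·4 + 0 ⇒ divisible ✓.
Greedy packing gives 4 candidate class(es). Each should be a full parallel class (size 3, covers all 9 points).
  Class 1 (3 blocks): {1,2,3}; {5,6,7}; {0,4,8}. Points covered: [0, 1, 2, 3, 4, 5, 6, 7, 8].
  Class 2 (3 blocks): {2,4,7}; {0,1,5}; {3,6,8}. Points covered: [0, 1, 2, 3, 4, 5, 6, 7, 8].
  Class 3 (3 blocks): {2,5,8}; {0,3,7}; {1,4,6}. Points covered: [0, 1, 2, 3, 4, 5, 6, 7, 8].
  Class 4 (3 blocks): {3,4,5}; {1,7,8}; {0,2,6}. Points covered: [0, 1, 2, 3, 4, 5, 6, 7, 8].
All classes full (size 3)? YES. All classes cover every point? YES.
Resolvable? YES.

YES


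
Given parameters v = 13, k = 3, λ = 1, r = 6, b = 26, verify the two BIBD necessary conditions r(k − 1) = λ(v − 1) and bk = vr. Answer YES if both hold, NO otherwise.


Condition (i): r(k − 1) = 6·2 = 12; λ(v − 1) = 1·12 = 12. Match? YES.
Condition (ii): bk = 26·3 = 78; vr = 13·6 = 78. Match? YES.
Both conditions hold? YES.

YES


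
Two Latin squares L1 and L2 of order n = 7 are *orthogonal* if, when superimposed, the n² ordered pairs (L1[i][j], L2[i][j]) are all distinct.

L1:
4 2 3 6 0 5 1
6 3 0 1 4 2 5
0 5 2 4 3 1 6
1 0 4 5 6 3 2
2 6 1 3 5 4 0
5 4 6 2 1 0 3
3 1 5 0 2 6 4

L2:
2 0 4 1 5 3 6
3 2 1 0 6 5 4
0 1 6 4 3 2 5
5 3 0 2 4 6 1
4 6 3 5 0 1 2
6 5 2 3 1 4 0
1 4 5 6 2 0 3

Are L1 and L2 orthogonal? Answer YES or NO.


Form the n² = 49 superimposed pairs (L1[i][j], L2[i][j]), row by row (rows and columns indexed from 0):
row 0: (4,2) (2,0) (3,4) (6,1) (0,5) (5,3) (1,6)
row 1: (6,3) (3,2) (0,1) (1,0) (4,6) (2,5) (5,4)
row 2: (0,0) (5,1) (2,6) (4,4) (3,3) (1,2) (6,5)
row 3: (1,5) (0,3) (4,0) (5,2) (6,4) (3,6) (2,1)
row 4: (2,4) (6,6) (1,3) (3,5) (5,0) (4,1) (0,2)
row 5: (5,6) (4,5) (6,2) (2,3) (1,1) (0,4) (3,0)
row 6: (3,1) (1,4) (5,5) (0,6) (2,2) (6,0) (4,3)
Orthogonality requires all 49 pairs distinct.
Check by first coordinate: for each symbol s of L1, list the L2 entries in the n cells where L1 = s; they must all differ.
  L1 = 0: L2 entries (in reading order) 5, 1, 0, 3, 2, 4, 6 — all 7 distinct ✓
  L1 = 1: L2 entries (in reading order) 6, 0, 2, 5, 3, 1, 4 — all 7 distinct ✓
  L1 = 2: L2 entries (in reading order) 0, 5, 6, 1, 4, 3, 2 — all 7 distinct ✓
  L1 = 3: L2 entries (in reading order) 4, 2, 3, 6, 5, 0, 1 — all 7 distinct ✓
  L1 = 4: L2 entries (in reading order) 2, 6, 4, 0, 1, 5, 3 — all 7 distinct ✓
  L1 = 5: L2 entries (in reading order) 3, 4, 1, 2, 0, 6, 5 — all 7 distinct ✓
  L1 = 6: L2 entries (in reading order) 1, 3, 5, 4, 6, 2, 0 — all 7 distinct ✓
Every symbol of L1 meets every symbol of L2 exactly once, so all 49 pairs are distinct (49 of 49).
Conclusion: YES.

YES


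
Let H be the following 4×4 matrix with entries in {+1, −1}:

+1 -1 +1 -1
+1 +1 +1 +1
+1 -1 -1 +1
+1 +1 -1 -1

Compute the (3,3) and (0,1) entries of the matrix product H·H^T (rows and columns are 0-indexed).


Row 0 of H: [1, -1, 1, -1].
Row 1 of H: [1, 1, 1, 1].
Row 3 of H: [1, 1, -1, -1].
(H·H^T)[3][3] = Σ_j H[3][j]·H[3][j] = (1)² + (1)² + (-1)² + (-1)² = 1 + 1 + 1 + 1 = 4.
(H·H^T)[0][1] = Σ_j H[0][j]·H[1][j] = (1)·(1) + (-1)·(1) + (1)·(1) + (-1)·(1) = 1 + -1 + 1 + -1 = 0.
So rows 0 and 1 are orthogonal; the diagonal entry equals n = 4.

(3,3) entry = 4; (0,1) entry = 0.


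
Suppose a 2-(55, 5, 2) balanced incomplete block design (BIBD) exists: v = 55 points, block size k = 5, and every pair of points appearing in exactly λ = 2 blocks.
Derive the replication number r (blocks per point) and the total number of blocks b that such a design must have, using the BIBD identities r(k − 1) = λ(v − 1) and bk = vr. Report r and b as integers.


Any 2-(v, k, λ) BIBD satisfies two necessary conditions:
  (i)  Each point sits in r blocks, and counting incidences through any fixed point gives r(k − 1) = λ(v − 1), so r = λ(v − 1)/(k − 1).
  (ii) Total incidences bk = vr, so b = vr/k.
Step 1: r = λ(v − 1)/(k − 1) = 2·(55 − 1)/(5 − 1) = 2·54/4 = 108/4 = 27.
Step 2: b = vr/k = 55·27/5 = 1485/5 = 297.
Check integrality: r = 27 ∈ Z ✓, b = 297 ∈ Z ✓.
(These identities are necessary conditions: they determine r and b for any design with these parameters, but do not by themselves prove that one exists.)

r = 27, b = 297.


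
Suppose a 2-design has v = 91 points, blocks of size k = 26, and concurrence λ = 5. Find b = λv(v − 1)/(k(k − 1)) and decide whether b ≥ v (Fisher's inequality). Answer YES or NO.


r = λ(v − 1)/(k − 1) = 5·90/25 = 18.
b = vr/k = 91·18/26 = 63.
Fisher's inequality: b ≥ v ⇔ 63 ≥ 91? NO.

NO


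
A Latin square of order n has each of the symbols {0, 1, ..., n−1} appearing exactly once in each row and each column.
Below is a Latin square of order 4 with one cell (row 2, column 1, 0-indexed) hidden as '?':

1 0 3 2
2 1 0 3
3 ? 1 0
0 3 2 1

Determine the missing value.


Row 2 contains symbols [0, 1, 3] — missing [2].
Column 1 contains symbols [0, 1, 3] — missing [2].
The missing symbol must appear in both missing sets; intersection = [2].
Therefore the hidden value is 2.

Missing value = 2.


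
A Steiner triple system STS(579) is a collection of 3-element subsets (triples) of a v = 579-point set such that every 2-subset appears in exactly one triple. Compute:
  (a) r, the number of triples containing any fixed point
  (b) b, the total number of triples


An STS(v) is a 2-(v, 3, 1) BIBD: block size k = 3, λ = 1.
Replication: r(k − 1) = λ(v − 1) ⇒ r·2 = 579 − 1 = 578 ⇒ r = 289.
Block count: b = v(v − 1)/6 = 579·578/6 = 334662/6 = 55777.
(Check via bk = vr: 55777·3 = 167331 = 579·289 = 167331 ✓.)

r = 289, b = 55777.


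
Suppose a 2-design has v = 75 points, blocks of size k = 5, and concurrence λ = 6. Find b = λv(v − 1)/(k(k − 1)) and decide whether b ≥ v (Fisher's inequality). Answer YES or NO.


r = λ(v − 1)/(k − 1) = 6·74/4 = 111.
b = vr/k = 75·111/5 = 1665.
Fisher's inequality: b ≥ v ⇔ 1665 ≥ 75? YES.

YES


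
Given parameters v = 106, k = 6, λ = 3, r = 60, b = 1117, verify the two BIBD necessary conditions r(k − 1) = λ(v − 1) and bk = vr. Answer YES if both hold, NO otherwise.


Condition (i): r(k − 1) = 60·5 = 300; λ(v − 1) = 3·105 = 315. Match? NO.
Condition (ii): bk = 1117·6 = 6702; vr = 106·60 = 6360. Match? NO.
Both conditions hold? NO.

NO


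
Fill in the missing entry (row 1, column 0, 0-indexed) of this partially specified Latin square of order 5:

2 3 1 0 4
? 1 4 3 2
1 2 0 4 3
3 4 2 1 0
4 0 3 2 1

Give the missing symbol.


Row 1 contains symbols [1, 2, 3, 4] — missing [0].
Column 0 contains symbols [1, 2, 3, 4] — missing [0].
The missing symbol must appear in both missing sets; intersection = [0].
Therefore the hidden value is 0.

Missing value = 0.


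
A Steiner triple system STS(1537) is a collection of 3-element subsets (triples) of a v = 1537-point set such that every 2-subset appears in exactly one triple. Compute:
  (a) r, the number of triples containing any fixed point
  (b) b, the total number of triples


An STS(v) is a 2-(v, 3, 1) BIBD: block size k = 3, λ = 1.
Replication: r(k − 1) = λ(v − 1) ⇒ r·2 = 1537 − 1 = 1536 ⇒ r = 768.
Block count: bk = vr ⇒ b·3 = 1537·768 = 1180416 ⇒ b = 393472.

r = 768, b = 393472.


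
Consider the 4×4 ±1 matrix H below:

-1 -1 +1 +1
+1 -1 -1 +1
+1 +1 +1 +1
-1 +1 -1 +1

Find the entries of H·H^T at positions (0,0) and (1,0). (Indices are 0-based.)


Row 0 of H: [-1, -1, 1, 1].
Row 1 of H: [1, -1, -1, 1].
(H·H^T)[0][0] = Σ_j H[0][j]·H[0][j] = (-1)² + (-1)² + (1)² + (1)² = 1 + 1 + 1 + 1 = 4.
(H·H^T)[1][0] = Σ_j H[1][j]·H[0][j] = (1)·(-1) + (-1)·(-1) + (-1)·(1) + (1)·(1) = -1 + 1 + -1 + 1 = 0.
So rows 1 and 0 are orthogonal; the diagonal entry equals n = 4.

(0,0) entry = 4; (1,0) entry = 0.


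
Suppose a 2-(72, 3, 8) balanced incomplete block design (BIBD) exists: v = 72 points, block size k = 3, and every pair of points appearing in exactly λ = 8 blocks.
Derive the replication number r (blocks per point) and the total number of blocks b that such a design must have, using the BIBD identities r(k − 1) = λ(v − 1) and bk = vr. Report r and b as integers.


Any 2-(v, k, λ) BIBD satisfies two necessary conditions:
  (i)  Each point sits in r blocks, and counting incidences through any fixed point gives r(k − 1) = λ(v − 1), so r = λ(v − 1)/(k − 1).
  (ii) Total incidences bk = vr, so b = vr/k.
Step 1: r = λ(v − 1)/(k − 1) = 8·(72 − 1)/(3 − 1) = 8·71/2 = 568/2 = 284.
Step 2: b = vr/k = 72·284/3 = 20448/3 = 6816.
Check integrality: r = 284 ∈ Z ✓, b = 6816 ∈ Z ✓.
(These identities are necessary conditions: they determine r and b for any design with these parameters, but do not by themselves prove that one exists.)

r = 284, b = 6816.


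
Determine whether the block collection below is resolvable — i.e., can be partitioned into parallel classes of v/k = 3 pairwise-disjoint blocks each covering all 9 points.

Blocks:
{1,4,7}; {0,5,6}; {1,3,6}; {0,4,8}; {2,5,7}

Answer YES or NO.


v = 9, block size k = 3, number of blocks = 5.
For resolvability, blocks must partition into parallel classes of size v/k = 3.
Total blocks must therefore be a multiple of 3: 5 = 3·1 + 2 ⇒ not divisible ✗.
Resolvable? NO.

NO


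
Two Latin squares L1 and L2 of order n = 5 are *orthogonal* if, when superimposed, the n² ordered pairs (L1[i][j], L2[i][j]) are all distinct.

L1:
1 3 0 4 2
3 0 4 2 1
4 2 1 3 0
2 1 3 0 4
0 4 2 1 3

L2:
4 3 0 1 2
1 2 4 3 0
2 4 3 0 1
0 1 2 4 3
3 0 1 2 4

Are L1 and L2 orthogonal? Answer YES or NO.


Form the n² = 25 superimposed pairs (L1[i][j], L2[i][j]), row by row (rows and columns indexed from 0):
row 0: (1,4) (3,3) (0,0) (4,1) (2,2)
row 1: (3,1) (0,2) (4,4) (2,3) (1,0)
row 2: (4,2) (2,4) (1,3) (3,0) (0,1)
row 3: (2,0) (1,1) (3,2) (0,4) (4,3)
row 4: (0,3) (4,0) (2,1) (1,2) (3,4)
Orthogonality requires all 25 pairs distinct.
Check by first coordinate: for each symbol s of L1, list the L2 entries in the n cells where L1 = s; they must all differ.
  L1 = 0: L2 entries (in reading order) 0, 2, 1, 4, 3 — all 5 distinct ✓
  L1 = 1: L2 entries (in reading order) 4, 0, 3, 1, 2 — all 5 distinct ✓
  L1 = 2: L2 entries (in reading order) 2, 3, 4, 0, 1 — all 5 distinct ✓
  L1 = 3: L2 entries (in reading order) 3, 1, 0, 2, 4 — all 5 distinct ✓
  L1 = 4: L2 entries (in reading order) 1, 4, 2, 3, 0 — all 5 distinct ✓
Every symbol of L1 meets every symbol of L2 exactly once, so all 25 pairs are distinct (25 of 25).
Conclusion: YES.

YES


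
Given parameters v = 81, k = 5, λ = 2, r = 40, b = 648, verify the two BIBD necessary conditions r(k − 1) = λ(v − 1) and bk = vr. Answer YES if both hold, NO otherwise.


Condition (i): r(k − 1) = 40·4 = 160; λ(v − 1) = 2·80 = 160. Match? YES.
Condition (ii): bk = 648·5 = 3240; vr = 81·40 = 3240. Match? YES.
Both conditions hold? YES.

YES


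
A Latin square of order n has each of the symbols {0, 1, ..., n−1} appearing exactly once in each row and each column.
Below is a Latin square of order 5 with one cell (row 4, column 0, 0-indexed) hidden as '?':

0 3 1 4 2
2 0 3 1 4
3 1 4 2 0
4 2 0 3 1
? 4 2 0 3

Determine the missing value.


Row 4 contains symbols [0, 2, 3, 4] — missing [1].
Column 0 contains symbols [0, 2, 3, 4] — missing [1].
The missing symbol must appear in both missing sets; intersection = [1].
Therefore the hidden value is 1.

Missing value = 1.


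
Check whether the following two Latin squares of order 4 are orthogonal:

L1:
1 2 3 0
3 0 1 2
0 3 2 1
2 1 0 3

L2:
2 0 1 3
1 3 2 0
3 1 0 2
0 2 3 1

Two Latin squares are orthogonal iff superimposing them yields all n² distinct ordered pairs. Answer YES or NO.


Form the n² = 16 superimposed pairs (L1[i][j], L2[i][j]), row by row (rows and columns indexed from 0):
row 0: (1,2) (2,0) (3,1) (0,3)
row 1: (3,1) (0,3) (1,2) (2,0)
row 2: (0,3) (3,1) (2,0) (1,2)
row 3: (2,0) (1,2) (0,3) (3,1)
Orthogonality requires all 16 pairs distinct.
But the pair (3,1) repeats: cell (0,2) has L1 = 3, L2 = 1, and cell (1,0) has L1 = 3, L2 = 1.
A repeated pair means some other pair never occurs (only 4 distinct pairs out of 16), so the squares are not orthogonal.
Conclusion: NO.

NO


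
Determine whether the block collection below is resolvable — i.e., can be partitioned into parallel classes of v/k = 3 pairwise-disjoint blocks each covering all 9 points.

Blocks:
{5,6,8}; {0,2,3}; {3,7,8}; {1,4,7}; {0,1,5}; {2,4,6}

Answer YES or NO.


v = 9, block size k = 3, number of blocks = 6.
For resolvability, blocks must partition into parallel classes of size v/k = 3.
Total blocks must therefore be a multiple of 3: 6 = 3·2 + 0 ⇒ divisible ✓.
Greedy packing gives 2 candidate class(es). Each should be a full parallel class (size 3, covers all 9 points).
  Class 1 (3 blocks): {5,6,8}; {0,2,3}; {1,4,7}. Points covered: [0, 1, 2, 3, 4, 5, 6, 7, 8].
  Class 2 (3 blocks): {3,7,8}; {0,1,5}; {2,4,6}. Points covered: [0, 1, 2, 3, 4, 5, 6, 7, 8].
All classes full (size 3)? YES. All classes cover every point? YES.
Resolvable? YES.

YES


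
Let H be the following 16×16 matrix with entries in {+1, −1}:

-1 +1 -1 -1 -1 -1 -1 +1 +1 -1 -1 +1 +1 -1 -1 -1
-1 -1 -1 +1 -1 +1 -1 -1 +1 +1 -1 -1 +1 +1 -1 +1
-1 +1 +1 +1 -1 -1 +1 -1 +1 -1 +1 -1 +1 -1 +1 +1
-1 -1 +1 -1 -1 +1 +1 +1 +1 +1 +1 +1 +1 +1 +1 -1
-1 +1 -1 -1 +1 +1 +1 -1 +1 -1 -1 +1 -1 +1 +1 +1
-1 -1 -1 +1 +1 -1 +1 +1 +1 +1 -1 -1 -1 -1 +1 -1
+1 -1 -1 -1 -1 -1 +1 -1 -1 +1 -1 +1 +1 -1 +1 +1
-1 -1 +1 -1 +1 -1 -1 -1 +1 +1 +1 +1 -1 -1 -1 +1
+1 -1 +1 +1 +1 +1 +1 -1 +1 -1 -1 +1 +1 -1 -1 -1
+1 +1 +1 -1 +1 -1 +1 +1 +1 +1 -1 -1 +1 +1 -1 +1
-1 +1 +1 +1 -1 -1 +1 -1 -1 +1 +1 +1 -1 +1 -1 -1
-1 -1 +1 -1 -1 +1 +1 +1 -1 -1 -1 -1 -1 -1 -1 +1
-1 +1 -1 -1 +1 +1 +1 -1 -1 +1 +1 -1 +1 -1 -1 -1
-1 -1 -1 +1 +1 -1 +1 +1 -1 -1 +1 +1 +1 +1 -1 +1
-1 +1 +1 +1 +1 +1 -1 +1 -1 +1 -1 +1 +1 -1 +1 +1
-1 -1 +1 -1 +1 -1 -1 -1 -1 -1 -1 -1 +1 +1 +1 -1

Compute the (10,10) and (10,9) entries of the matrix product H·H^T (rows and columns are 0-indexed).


Row 9 of H: [1, 1, 1, -1, 1, -1, 1, 1, 1, 1, -1, -1, 1, 1, -1, 1].
Row 10 of H: [-1, 1, 1, 1, -1, -1, 1, -1, -1, 1, 1, 1, -1, 1, -1, -1].
(H·H^T)[10][10] = Σ_j H[10][j]·H[10][j] = (-1)² + (1)² + (1)² + (1)² + (-1)² + (-1)² + (1)² + (-1)² + (-1)² + (1)² + (1)² + (1)² + (-1)² + (1)² + (-1)² + (-1)² = 1 + 1 + 1 + 1 + 1 + 1 + 1 + 1 + 1 + 1 + 1 + 1 + 1 + 1 + 1 + 1 = 16.
(H·H^T)[10][9] = Σ_j H[10][j]·H[9][j] = (-1)·(1) + (1)·(1) + (1)·(1) + (1)·(-1) + (-1)·(1) + (-1)·(-1) + (1)·(1) + (-1)·(1) + (-1)·(1) + (1)·(1) + (1)·(-1) + (1)·(-1) + (-1)·(1) + (1)·(1) + (-1)·(-1) + (-1)·(1) = -1 + 1 + 1 + -1 + -1 + 1 + 1 + -1 + -1 + 1 + -1 + -1 + -1 + 1 + 1 + -1 = -2.
Rows 10 and 9 are not orthogonal (dot product = -2 ≠ 0), so H is not a Hadamard matrix.

(10,10) entry = 16; (10,9) entry = -2.


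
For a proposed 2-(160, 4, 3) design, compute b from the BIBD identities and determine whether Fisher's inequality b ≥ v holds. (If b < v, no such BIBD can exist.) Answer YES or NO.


r = λ(v − 1)/(k − 1) = 3·159/3 = 159.
b = vr/k = 160·159/4 = 6360.
Fisher's inequality: b ≥ v ⇔ 6360 ≥ 160? YES.

YES


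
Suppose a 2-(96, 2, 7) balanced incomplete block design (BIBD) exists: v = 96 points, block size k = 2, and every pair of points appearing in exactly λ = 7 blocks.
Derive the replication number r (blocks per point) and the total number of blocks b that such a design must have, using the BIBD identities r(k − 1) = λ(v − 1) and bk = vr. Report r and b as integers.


Any 2-(v, k, λ) BIBD satisfies two necessary conditions:
  (i)  Each point sits in r blocks, and counting incidences through any fixed point gives r(k − 1) = λ(v − 1), so r = λ(v − 1)/(k − 1).
  (ii) Total incidences bk = vr, so b = vr/k.
Step 1: r = λ(v − 1)/(k − 1) = 7·(96 − 1)/(2 − 1) = 7·95/1 = 665/1 = 665.
Step 2: b = vr/k = 96·665/2 = 63840/2 = 31920.
Check integrality: r = 665 ∈ Z ✓, b = 31920 ∈ Z ✓.
(These identities are necessary conditions: they determine r and b for any design with these parameters, but do not by themselves prove that one exists.)

r = 665, b = 31920.


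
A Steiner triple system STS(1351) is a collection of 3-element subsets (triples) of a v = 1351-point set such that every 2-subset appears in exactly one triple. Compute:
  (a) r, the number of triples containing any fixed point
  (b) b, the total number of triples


An STS(v) is a 2-(v, 3, 1) BIBD: block size k = 3, λ = 1.
Replication: r(k − 1) = λ(v − 1) ⇒ r·2 = 1351 − 1 = 1350 ⇒ r = 675.
Block count: b = v(v − 1)/6 = 1351·1350/6 = 1823850/6 = 303975.

r = 675, b = 303975.


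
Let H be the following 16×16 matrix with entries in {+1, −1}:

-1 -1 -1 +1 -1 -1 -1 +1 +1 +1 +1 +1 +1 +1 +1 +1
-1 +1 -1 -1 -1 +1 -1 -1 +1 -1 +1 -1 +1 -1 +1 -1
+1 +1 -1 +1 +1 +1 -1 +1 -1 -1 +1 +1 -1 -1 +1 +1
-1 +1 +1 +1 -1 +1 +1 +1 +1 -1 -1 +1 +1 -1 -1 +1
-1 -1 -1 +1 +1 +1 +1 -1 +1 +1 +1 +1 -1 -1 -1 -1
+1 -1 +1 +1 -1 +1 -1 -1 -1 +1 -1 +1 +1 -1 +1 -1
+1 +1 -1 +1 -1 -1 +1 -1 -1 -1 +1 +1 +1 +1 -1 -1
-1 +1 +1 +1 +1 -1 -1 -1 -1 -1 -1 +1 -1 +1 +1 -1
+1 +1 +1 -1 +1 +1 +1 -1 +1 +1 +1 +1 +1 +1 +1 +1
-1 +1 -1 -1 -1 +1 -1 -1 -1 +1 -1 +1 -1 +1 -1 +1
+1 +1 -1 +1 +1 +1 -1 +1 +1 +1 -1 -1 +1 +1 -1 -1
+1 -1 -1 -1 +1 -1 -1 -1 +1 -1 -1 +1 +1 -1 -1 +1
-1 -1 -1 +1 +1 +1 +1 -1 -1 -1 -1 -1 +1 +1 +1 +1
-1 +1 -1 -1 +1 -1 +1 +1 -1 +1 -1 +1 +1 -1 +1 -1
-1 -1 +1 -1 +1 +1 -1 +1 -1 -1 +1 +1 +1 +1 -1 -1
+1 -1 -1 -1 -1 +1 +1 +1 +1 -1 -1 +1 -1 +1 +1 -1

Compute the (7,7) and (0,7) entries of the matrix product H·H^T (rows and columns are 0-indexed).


Row 0 of H: [-1, -1, -1, 1, -1, -1, -1, 1, 1, 1, 1, 1, 1, 1, 1, 1].
Row 7 of H: [-1, 1, 1, 1, 1, -1, -1, -1, -1, -1, -1, 1, -1, 1, 1, -1].
(H·H^T)[7][7] = Σ_j H[7][j]·H[7][j] = (-1)² + (1)² + (1)² + (1)² + (1)² + (-1)² + (-1)² + (-1)² + (-1)² + (-1)² + (-1)² + (1)² + (-1)² + (1)² + (1)² + (-1)² = 1 + 1 + 1 + 1 + 1 + 1 + 1 + 1 + 1 + 1 + 1 + 1 + 1 + 1 + 1 + 1 = 16.
(H·H^T)[0][7] = Σ_j H[0][j]·H[7][j] = (-1)·(-1) + (-1)·(1) + (-1)·(1) + (1)·(1) + (-1)·(1) + (-1)·(-1) + (-1)·(-1) + (1)·(-1) + (1)·(-1) + (1)·(-1) + (1)·(-1) + (1)·(1) + (1)·(-1) + (1)·(1) + (1)·(1) + (1)·(-1) = 1 + -1 + -1 + 1 + -1 + 1 + 1 + -1 + -1 + -1 + -1 + 1 + -1 + 1 + 1 + -1 = -2.
Rows 0 and 7 are not orthogonal (dot product = -2 ≠ 0), so H is not a Hadamard matrix.

(7,7) entry = 16; (0,7) entry = -2.


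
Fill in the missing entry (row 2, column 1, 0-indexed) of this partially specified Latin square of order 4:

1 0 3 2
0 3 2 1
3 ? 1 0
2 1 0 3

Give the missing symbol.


Row 2 contains symbols [0, 1, 3] — missing [2].
Column 1 contains symbols [0, 1, 3] — missing [2].
The missing symbol must appear in both missing sets; intersection = [2].
Therefore the hidden value is 2.

Missing value = 2.


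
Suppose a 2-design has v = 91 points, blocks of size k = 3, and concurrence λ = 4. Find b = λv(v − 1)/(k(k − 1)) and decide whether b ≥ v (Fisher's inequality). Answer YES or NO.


r = λ(v − 1)/(k − 1) = 4·90/2 = 180.
b = vr/k = 91·180/3 = 5460.
Fisher's inequality: b ≥ v ⇔ 5460 ≥ 91? YES.

YES


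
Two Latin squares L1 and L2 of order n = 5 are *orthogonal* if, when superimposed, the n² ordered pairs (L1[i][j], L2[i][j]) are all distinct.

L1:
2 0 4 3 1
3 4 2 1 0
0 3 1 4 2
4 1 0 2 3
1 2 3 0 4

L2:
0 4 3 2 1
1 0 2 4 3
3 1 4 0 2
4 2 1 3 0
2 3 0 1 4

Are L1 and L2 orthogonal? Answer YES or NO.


Form the n² = 25 superimposed pairs (L1[i][j], L2[i][j]), row by row (rows and columns indexed from 0):
row 0: (2,0) (0,4) (4,3) (3,2) (1,1)
row 1: (3,1) (4,0) (2,2) (1,4) (0,3)
row 2: (0,3) (3,1) (1,4) (4,0) (2,2)
row 3: (4,4) (1,2) (0,1) (2,3) (3,0)
row 4: (1,2) (2,3) (3,0) (0,1) (4,4)
Orthogonality requires all 25 pairs distinct.
But the pair (0,3) repeats: cell (1,4) has L1 = 0, L2 = 3, and cell (2,0) has L1 = 0, L2 = 3.
A repeated pair means some other pair never occurs (only 15 distinct pairs out of 25), so the squares are not orthogonal.
Conclusion: NO.

NO


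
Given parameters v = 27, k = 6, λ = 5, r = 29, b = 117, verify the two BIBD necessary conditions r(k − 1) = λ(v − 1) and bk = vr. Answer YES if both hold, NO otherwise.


Condition (i): r(k − 1) = 29·5 = 145; λ(v − 1) = 5·26 = 130. Match? NO.
Condition (ii): bk = 117·6 = 702; vr = 27·29 = 783. Match? NO.
Both conditions hold? NO.

NO


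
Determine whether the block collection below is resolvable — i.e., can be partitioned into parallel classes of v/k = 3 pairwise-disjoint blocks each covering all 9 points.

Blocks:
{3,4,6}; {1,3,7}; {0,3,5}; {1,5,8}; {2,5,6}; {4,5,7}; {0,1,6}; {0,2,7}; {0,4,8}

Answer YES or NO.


v = 9, block size k = 3, number of blocks = 9.
For resolvability, blocks must partition into parallel classes of size v/k = 3.
Total blocks must therefore be a multiple of 3: 9 = 3·3 + 0 ⇒ divisible ✓.
Consider block {0,3,5}. It intersects every other block in the collection, so no parallel class of size 3 can contain it.
Since every block must belong to some parallel class in a resolution, the collection cannot be partitioned into parallel classes.
Resolvable? NO.

NO


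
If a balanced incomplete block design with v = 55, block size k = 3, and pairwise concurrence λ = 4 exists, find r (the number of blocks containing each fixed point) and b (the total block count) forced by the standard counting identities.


Any 2-(v, k, λ) BIBD satisfies two necessary conditions:
  (i)  Each point sits in r blocks, and counting incidences through any fixed point gives r(k − 1) = λ(v − 1), so r = λ(v − 1)/(k − 1).
  (ii) Total incidences bk = vr, so b = vr/k.
Step 1: r = λ(v − 1)/(k − 1) = 4·(55 − 1)/(3 − 1) = 4·54/2 = 216/2 = 108.
Step 2: b = vr/k = 55·108/3 = 5940/3 = 1980.
Check integrality: r = 108 ∈ Z ✓, b = 1980 ∈ Z ✓.
(These identities are necessary conditions: they determine r and b for any design with these parameters, but do not by themselves prove that one exists.)

r = 108, b = 1980.


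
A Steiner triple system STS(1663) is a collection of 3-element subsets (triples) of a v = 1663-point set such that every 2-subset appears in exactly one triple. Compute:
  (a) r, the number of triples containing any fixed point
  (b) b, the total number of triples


An STS(v) is a 2-(v, 3, 1) BIBD: block size k = 3, λ = 1.
Replication: r(k − 1) = λ(v − 1) ⇒ r·2 = 1663 − 1 = 1662 ⇒ r = 831.
Block count: bk = vr ⇒ b·3 = 1663·831 = 1381953 ⇒ b = 460651.

r = 831, b = 460651.


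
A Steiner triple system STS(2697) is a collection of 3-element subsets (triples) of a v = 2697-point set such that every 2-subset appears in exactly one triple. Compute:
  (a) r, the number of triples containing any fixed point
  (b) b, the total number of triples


An STS(v) is a 2-(v, 3, 1) BIBD: block size k = 3, λ = 1.
Replication: r(k − 1) = λ(v − 1) ⇒ r·2 = 2697 − 1 = 2696 ⇒ r = 1348.
Block count: b = v(v − 1)/6 = 2697·2696/6 = 7271112/6 = 1211852.
(Check via bk = vr: 1211852·3 = 3635556 = 2697·1348 = 3635556 ✓.)

r = 1348, b = 1211852.


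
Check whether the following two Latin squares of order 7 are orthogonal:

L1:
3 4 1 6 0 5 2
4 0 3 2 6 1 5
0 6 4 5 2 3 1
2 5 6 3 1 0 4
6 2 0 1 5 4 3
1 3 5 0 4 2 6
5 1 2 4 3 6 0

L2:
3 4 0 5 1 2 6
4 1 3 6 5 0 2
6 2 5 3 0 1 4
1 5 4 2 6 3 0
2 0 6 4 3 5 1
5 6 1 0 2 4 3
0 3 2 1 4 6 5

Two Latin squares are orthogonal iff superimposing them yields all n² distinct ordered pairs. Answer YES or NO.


Form the n² = 49 superimposed pairs (L1[i][j], L2[i][j]), row by row (rows and columns indexed from 0):
row 0: (3,3) (4,4) (1,0) (6,5) (0,1) (5,2) (2,6)
row 1: (4,4) (0,1) (3,3) (2,6) (6,5) (1,0) (5,2)
row 2: (0,6) (6,2) (4,5) (5,3) (2,0) (3,1) (1,4)
row 3: (2,1) (5,5) (6,4) (3,2) (1,6) (0,3) (4,0)
row 4: (6,2) (2,0) (0,6) (1,4) (5,3) (4,5) (3,1)
row 5: (1,5) (3,6) (5,1) (0,0) (4,2) (2,4) (6,3)
row 6: (5,0) (1,3) (2,2) (4,1) (3,4) (6,6) (0,5)
Orthogonality requires all 49 pairs distinct.
But the pair (4,4) repeats: cell (0,1) has L1 = 4, L2 = 4, and cell (1,0) has L1 = 4, L2 = 4.
A repeated pair means some other pair never occurs (only 35 distinct pairs out of 49), so the squares are not orthogonal.
Conclusion: NO.

NO


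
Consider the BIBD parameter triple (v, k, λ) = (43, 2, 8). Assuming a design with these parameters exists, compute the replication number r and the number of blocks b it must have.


Any 2-(v, k, λ) BIBD satisfies two necessary conditions:
  (i)  Each point sits in r blocks, and counting incidences through any fixed point gives r(k − 1) = λ(v − 1), so r = λ(v − 1)/(k − 1).
  (ii) Total incidences bk = vr, so b = vr/k.
Step 1: r = λ(v − 1)/(k − 1) = 8·(43 − 1)/(2 − 1) = 8·42/1 = 336/1 = 336.
Step 2: b = vr/k = 43·336/2 = 14448/2 = 7224.
Check integrality: r = 336 ∈ Z ✓, b = 7224 ∈ Z ✓.
(These identities are necessary conditions: they determine r and b for any design with these parameters, but do not by themselves prove that one exists.)

r = 336, b = 7224.


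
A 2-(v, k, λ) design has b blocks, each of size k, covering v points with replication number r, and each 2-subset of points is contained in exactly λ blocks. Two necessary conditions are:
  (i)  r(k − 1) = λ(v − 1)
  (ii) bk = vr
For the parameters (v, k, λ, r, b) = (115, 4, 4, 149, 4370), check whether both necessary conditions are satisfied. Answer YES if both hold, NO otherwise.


Condition (i): r(k − 1) = 149·3 = 447; λ(v − 1) = 4·114 = 456. Match? NO.
Condition (ii): bk = 4370·4 = 17480; vr = 115·149 = 17135. Match? NO.
Both conditions hold? NO.

NO


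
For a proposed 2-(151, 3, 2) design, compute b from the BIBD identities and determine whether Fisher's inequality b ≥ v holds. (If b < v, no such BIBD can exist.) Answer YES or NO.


r = λ(v − 1)/(k − 1) = 2·150/2 = 150.
b = vr/k = 151·150/3 = 7550.
Fisher's inequality: b ≥ v ⇔ 7550 ≥ 151? YES.

YES


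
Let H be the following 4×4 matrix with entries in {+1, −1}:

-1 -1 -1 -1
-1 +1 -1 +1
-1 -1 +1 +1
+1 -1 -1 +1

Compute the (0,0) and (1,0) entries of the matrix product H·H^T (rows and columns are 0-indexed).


Row 0 of H: [-1, -1, -1, -1].
Row 1 of H: [-1, 1, -1, 1].
(H·H^T)[0][0] = Σ_j H[0][j]·H[0][j] = (-1)² + (-1)² + (-1)² + (-1)² = 1 + 1 + 1 + 1 = 4.
(H·H^T)[1][0] = Σ_j H[1][j]·H[0][j] = (-1)·(-1) + (1)·(-1) + (-1)·(-1) + (1)·(-1) = 1 + -1 + 1 + -1 = 0.
So rows 1 and 0 are orthogonal; the diagonal entry equals n = 4.

(0,0) entry = 4; (1,0) entry = 0.


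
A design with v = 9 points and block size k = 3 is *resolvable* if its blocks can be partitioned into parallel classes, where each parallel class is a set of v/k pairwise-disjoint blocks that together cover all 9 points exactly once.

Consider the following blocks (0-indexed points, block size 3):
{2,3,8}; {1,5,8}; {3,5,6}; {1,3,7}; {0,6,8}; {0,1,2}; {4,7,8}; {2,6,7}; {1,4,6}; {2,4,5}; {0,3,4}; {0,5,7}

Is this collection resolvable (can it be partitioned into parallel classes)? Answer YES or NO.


v = 9, block size k = 3, number of blocks = 12.
For resolvability, blocks must partition into parallel classes of size v/k = 3.
Total blocks must therefore be a multiple of 3: 12 = 3·4 + 0 ⇒ divisible ✓.
Greedy packing gives 4 candidate class(es). Each should be a full parallel class (size 3, covers all 9 points).
  Class 1 (3 blocks): {2,3,8}; {1,4,6}; {0,5,7}. Points covered: [0, 1, 2, 3, 4, 5, 6, 7, 8].
  Class 2 (3 blocks): {1,5,8}; {2,6,7}; {0,3,4}. Points covered: [0, 1, 2, 3, 4, 5, 6, 7, 8].
  Class 3 (3 blocks): {3,5,6}; {0,1,2}; {4,7,8}. Points covered: [0, 1, 2, 3, 4, 5, 6, 7, 8].
  Class 4 (3 blocks): {1,3,7}; {0,6,8}; {2,4,5}. Points covered: [0, 1, 2, 3, 4, 5, 6, 7, 8].
All classes full (size 3)? YES. All classes cover every point? YES.
Resolvable? YES.

YES


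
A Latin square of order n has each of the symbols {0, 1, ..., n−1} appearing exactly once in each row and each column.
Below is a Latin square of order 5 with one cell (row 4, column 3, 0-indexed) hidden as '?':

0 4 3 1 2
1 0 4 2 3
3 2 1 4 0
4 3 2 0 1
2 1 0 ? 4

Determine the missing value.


Row 4 contains symbols [0, 1, 2, 4] — missing [3].
Column 3 contains symbols [0, 1, 2, 4] — missing [3].
The missing symbol must appear in both missing sets; intersection = [3].
Therefore the hidden value is 3.

Missing value = 3.


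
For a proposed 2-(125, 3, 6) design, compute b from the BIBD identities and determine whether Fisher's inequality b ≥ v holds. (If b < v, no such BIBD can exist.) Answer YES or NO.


r = λ(v − 1)/(k − 1) = 6·124/2 = 372.
b = vr/k = 125·372/3 = 15500.
Fisher's inequality: b ≥ v ⇔ 15500 ≥ 125? YES.

YES


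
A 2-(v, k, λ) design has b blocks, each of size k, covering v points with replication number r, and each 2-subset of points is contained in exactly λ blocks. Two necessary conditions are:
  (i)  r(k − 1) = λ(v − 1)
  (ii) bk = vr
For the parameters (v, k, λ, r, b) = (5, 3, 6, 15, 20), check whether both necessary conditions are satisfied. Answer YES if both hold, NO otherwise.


Condition (i): r(k − 1) = 15·2 = 30; λ(v − 1) = 6·4 = 24. Match? NO.
Condition (ii): bk = 20·3 = 60; vr = 5·15 = 75. Match? NO.
Both conditions hold? NO.

NO


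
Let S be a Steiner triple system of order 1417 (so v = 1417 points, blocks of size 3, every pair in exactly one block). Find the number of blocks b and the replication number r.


An STS(v) is a 2-(v, 3, 1) BIBD: block size k = 3, λ = 1.
Replication: r(k − 1) = λ(v − 1) ⇒ r·2 = 1417 − 1 = 1416 ⇒ r = 708.
Block count: bk = vr ⇒ b·3 = 1417·708 = 1003236 ⇒ b = 334412.
(Check via b = v(v − 1)/6 = 1417·1416/6 = 2006472/6 = 334412.)

r = 708, b = 334412.


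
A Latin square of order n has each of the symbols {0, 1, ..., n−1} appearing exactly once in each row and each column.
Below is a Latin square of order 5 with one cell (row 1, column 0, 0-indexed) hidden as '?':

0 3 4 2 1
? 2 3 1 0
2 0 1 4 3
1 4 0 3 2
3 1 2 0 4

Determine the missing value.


Row 1 contains symbols [0, 1, 2, 3] — missing [4].
Column 0 contains symbols [0, 1, 2, 3] — missing [4].
The missing symbol must appear in both missing sets; intersection = [4].
Therefore the hidden value is 4.

Missing value = 4.


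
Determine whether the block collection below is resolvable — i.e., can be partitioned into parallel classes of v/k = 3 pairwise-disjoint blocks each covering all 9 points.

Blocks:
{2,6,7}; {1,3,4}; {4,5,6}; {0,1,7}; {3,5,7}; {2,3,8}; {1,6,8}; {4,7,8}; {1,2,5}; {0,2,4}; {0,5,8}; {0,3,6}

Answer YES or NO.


v = 9, block size k = 3, number of blocks = 12.
For resolvability, blocks must partition into parallel classes of size v/k = 3.
Total blocks must therefore be a multiple of 3: 12 = 3·4 + 0 ⇒ divisible ✓.
Greedy packing gives 4 candidate class(es). Each should be a full parallel class (size 3, covers all 9 points).
  Class 1 (3 blocks): {2,6,7}; {1,3,4}; {0,5,8}. Points covered: [0, 1, 2, 3, 4, 5, 6, 7, 8].
  Class 2 (3 blocks): {4,5,6}; {0,1,7}; {2,3,8}. Points covered: [0, 1, 2, 3, 4, 5, 6, 7, 8].
  Class 3 (3 blocks): {3,5,7}; {1,6,8}; {0,2,4}. Points covered: [0, 1, 2, 3, 4, 5, 6, 7, 8].
  Class 4 (3 blocks): {4,7,8}; {1,2,5}; {0,3,6}. Points covered: [0, 1, 2, 3, 4, 5, 6, 7, 8].
All classes full (size 3)? YES. All classes cover every point? YES.
Resolvable? YES.

YES


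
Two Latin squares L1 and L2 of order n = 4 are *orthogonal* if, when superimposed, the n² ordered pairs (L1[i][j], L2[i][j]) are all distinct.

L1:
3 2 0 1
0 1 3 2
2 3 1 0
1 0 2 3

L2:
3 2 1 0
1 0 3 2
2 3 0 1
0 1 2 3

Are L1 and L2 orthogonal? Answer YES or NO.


Form the n² = 16 superimposed pairs (L1[i][j], L2[i][j]), row by row (rows and columns indexed from 0):
row 0: (3,3) (2,2) (0,1) (1,0)
row 1: (0,1) (1,0) (3,3) (2,2)
row 2: (2,2) (3,3) (1,0) (0,1)
row 3: (1,0) (0,1) (2,2) (3,3)
Orthogonality requires all 16 pairs distinct.
But the pair (0,1) repeats: cell (0,2) has L1 = 0, L2 = 1, and cell (1,0) has L1 = 0, L2 = 1.
A repeated pair means some other pair never occurs (only 4 distinct pairs out of 16), so the squares are not orthogonal.
Conclusion: NO.

NO


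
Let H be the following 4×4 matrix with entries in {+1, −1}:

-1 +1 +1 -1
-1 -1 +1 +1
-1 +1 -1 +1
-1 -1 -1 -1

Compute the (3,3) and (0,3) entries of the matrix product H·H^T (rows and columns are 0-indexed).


Row 0 of H: [-1, 1, 1, -1].
Row 3 of H: [-1, -1, -1, -1].
(H·H^T)[3][3] = Σ_j H[3][j]·H[3][j] = (-1)² + (-1)² + (-1)² + (-1)² = 1 + 1 + 1 + 1 = 4.
(H·H^T)[0][3] = Σ_j H[0][j]·H[3][j] = (-1)·(-1) + (1)·(-1) + (1)·(-1) + (-1)·(-1) = 1 + -1 + -1 + 1 = 0.
So rows 0 and 3 are orthogonal; the diagonal entry equals n = 4.

(3,3) entry = 4; (0,3) entry = 0.


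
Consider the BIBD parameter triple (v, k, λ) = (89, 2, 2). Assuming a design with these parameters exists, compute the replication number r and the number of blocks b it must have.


Any 2-(v, k, λ) BIBD satisfies two necessary conditions:
  (i)  Each point sits in r blocks, and counting incidences through any fixed point gives r(k − 1) = λ(v − 1), so r = λ(v − 1)/(k − 1).
  (ii) Total incidences bk = vr, so b = vr/k.
Step 1: r = λ(v − 1)/(k − 1) = 2·(89 − 1)/(2 − 1) = 2·88/1 = 176/1 = 176.
Step 2: b = vr/k = 89·176/2 = 15664/2 = 7832.
Check integrality: r = 176 ∈ Z ✓, b = 7832 ∈ Z ✓.
(These identities are necessary conditions: they determine r and b for any design with these parameters, but do not by themselves prove that one exists.)

r = 176, b = 7832.


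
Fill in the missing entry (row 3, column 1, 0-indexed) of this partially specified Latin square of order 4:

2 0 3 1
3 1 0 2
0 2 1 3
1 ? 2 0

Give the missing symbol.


Row 3 contains symbols [0, 1, 2] — missing [3].
Column 1 contains symbols [0, 1, 2] — missing [3].
The missing symbol must appear in both missing sets; intersection = [3].
Therefore the hidden value is 3.

Missing value = 3.


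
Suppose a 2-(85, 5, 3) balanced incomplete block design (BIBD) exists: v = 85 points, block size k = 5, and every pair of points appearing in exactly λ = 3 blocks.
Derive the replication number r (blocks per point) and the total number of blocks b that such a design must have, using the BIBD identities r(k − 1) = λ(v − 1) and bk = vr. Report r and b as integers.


Any 2-(v, k, λ) BIBD satisfies two necessary conditions:
  (i)  Each point sits in r blocks, and counting incidences through any fixed point gives r(k − 1) = λ(v − 1), so r = λ(v − 1)/(k − 1).
  (ii) Total incidences bk = vr, so b = vr/k.
Step 1: r = λ(v − 1)/(k − 1) = 3·(85 − 1)/(5 − 1) = 3·84/4 = 252/4 = 63.
Step 2: b = vr/k = 85·63/5 = 5355/5 = 1071.
Check integrality: r = 63 ∈ Z ✓, b = 1071 ∈ Z ✓.
(These identities are necessary conditions: they determine r and b for any design with these parameters, but do not by themselves prove that one exists.)

r = 63, b = 1071.


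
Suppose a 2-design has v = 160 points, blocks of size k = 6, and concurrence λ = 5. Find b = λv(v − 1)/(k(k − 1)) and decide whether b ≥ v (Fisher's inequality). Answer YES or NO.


b = λv(v − 1)/(k(k − 1)) = 5·160·159/(6·5) = 127200/30 = 4240.
Compare with v = 160: b ≥ v, so Fisher's inequality holds.

YES


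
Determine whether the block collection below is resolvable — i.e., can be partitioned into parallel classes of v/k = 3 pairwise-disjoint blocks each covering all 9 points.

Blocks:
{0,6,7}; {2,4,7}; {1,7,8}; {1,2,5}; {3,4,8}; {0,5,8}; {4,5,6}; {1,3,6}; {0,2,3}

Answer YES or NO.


v = 9, block size k = 3, number of blocks = 9.
For resolvability, blocks must partition into parallel classes of size v/k = 3.
Total blocks must therefore be a multiple of 3: 9 = 3·3 + 0 ⇒ divisible ✓.
Greedy packing gives 3 candidate class(es). Each should be a full parallel class (size 3, covers all 9 points).
  Class 1 (3 blocks): {0,6,7}; {1,2,5}; {3,4,8}. Points covered: [0, 1, 2, 3, 4, 5, 6, 7, 8].
  Class 2 (3 blocks): {2,4,7}; {0,5,8}; {1,3,6}. Points covered: [0, 1, 2, 3, 4, 5, 6, 7, 8].
  Class 3 (3 blocks): {1,7,8}; {4,5,6}; {0,2,3}. Points covered: [0, 1, 2, 3, 4, 5, 6, 7, 8].
All classes full (size 3)? YES. All classes cover every point? YES.
Resolvable? YES.

YES


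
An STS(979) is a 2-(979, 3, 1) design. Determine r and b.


An STS(v) is a 2-(v, 3, 1) BIBD: block size k = 3, λ = 1.
Replication: r(k − 1) = λ(v − 1) ⇒ r·2 = 979 − 1 = 978 ⇒ r = 489.
Block count: b = v(v − 1)/6 = 979·978/6 = 957462/6 = 159577.

r = 489, b = 159577.


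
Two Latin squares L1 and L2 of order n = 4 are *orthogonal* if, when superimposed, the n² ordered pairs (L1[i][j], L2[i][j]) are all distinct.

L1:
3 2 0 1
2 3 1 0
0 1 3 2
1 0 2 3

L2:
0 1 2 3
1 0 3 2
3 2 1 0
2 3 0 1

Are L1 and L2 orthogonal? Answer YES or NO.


Form the n² = 16 superimposed pairs (L1[i][j], L2[i][j]), row by row (rows and columns indexed from 0):
row 0: (3,0) (2,1) (0,2) (1,3)
row 1: (2,1) (3,0) (1,3) (0,2)
row 2: (0,3) (1,2) (3,1) (2,0)
row 3: (1,2) (0,3) (2,0) (3,1)
Orthogonality requires all 16 pairs distinct.
But the pair (2,1) repeats: cell (0,1) has L1 = 2, L2 = 1, and cell (1,0) has L1 = 2, L2 = 1.
A repeated pair means some other pair never occurs (only 8 distinct pairs out of 16), so the squares are not orthogonal.
Conclusion: NO.

NO


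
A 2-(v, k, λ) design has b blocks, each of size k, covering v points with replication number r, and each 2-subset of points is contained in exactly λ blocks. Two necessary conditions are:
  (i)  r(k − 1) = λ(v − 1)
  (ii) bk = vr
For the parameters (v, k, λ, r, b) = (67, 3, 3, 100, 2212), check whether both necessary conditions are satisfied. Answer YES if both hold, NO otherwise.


Condition (i): r(k − 1) = 100·2 = 200; λ(v − 1) = 3·66 = 198. Match? NO.
Condition (ii): bk = 2212·3 = 6636; vr = 67·100 = 6700. Match? NO.
Both conditions hold? NO.

NO


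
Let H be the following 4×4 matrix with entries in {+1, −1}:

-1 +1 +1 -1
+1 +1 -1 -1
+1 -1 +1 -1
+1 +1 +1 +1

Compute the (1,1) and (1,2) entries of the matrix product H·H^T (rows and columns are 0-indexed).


Row 1 of H: [1, 1, -1, -1].
Row 2 of H: [1, -1, 1, -1].
(H·H^T)[1][1] = Σ_j H[1][j]·H[1][j] = (1)² + (1)² + (-1)² + (-1)² = 1 + 1 + 1 + 1 = 4.
(H·H^T)[1][2] = Σ_j H[1][j]·H[2][j] = (1)·(1) + (1)·(-1) + (-1)·(1) + (-1)·(-1) = 1 + -1 + -1 + 1 = 0.
So rows 1 and 2 are orthogonal; the diagonal entry equals n = 4.

(1,1) entry = 4; (1,2) entry = 0.


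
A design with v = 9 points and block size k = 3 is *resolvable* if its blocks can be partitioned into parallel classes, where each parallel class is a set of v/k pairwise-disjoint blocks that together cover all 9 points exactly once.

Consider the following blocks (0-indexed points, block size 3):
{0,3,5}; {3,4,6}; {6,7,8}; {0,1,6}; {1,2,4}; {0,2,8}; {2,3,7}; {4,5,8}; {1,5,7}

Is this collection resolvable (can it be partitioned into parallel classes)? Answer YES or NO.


v = 9, block size k = 3, number of blocks = 9.
For resolvability, blocks must partition into parallel classes of size v/k = 3.
Total blocks must therefore be a multiple of 3: 9 = 3·3 + 0 ⇒ divisible ✓.
Greedy packing gives 3 candidate class(es). Each should be a full parallel class (size 3, covers all 9 points).
  Class 1 (3 blocks): {0,3,5}; {6,7,8}; {1,2,4}. Points covered: [0, 1, 2, 3, 4, 5, 6, 7, 8].
  Class 2 (3 blocks): {3,4,6}; {0,2,8}; {1,5,7}. Points covered: [0, 1, 2, 3, 4, 5, 6, 7, 8].
  Class 3 (3 blocks): {0,1,6}; {2,3,7}; {4,5,8}. Points covered: [0, 1, 2, 3, 4, 5, 6, 7, 8].
All classes full (size 3)? YES. All classes cover every point? YES.
Resolvable? YES.

YES


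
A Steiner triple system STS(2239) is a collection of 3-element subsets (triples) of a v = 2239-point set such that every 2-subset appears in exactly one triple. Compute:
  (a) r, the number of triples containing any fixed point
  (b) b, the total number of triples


An STS(v) is a 2-(v, 3, 1) BIBD: block size k = 3, λ = 1.
Replication: r(k − 1) = λ(v − 1) ⇒ r·2 = 2239 − 1 = 2238 ⇒ r = 1119.
Block count: bk = vr ⇒ b·3 = 2239·1119 = 2505441 ⇒ b = 835147.

r = 1119, b = 835147.
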